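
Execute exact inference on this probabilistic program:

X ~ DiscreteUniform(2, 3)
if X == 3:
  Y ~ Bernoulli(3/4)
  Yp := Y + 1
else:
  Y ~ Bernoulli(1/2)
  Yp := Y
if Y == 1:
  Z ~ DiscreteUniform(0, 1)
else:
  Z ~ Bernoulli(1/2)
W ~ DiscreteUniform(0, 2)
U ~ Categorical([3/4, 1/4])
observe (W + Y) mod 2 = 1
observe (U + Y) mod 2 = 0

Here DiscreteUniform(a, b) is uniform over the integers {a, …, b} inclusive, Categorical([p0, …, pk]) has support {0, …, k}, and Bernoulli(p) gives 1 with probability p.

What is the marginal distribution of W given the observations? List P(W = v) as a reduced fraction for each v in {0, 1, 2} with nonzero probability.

Enumerate traces; 12 have nonzero weight after conditioning:
  (X=2, Y=0, Z=0, W=1, U=0) weight 1/32
  (X=2, Y=0, Z=1, W=1, U=0) weight 1/32
  (X=2, Y=1, Z=0, W=0, U=1) weight 1/96
  (X=2, Y=1, Z=0, W=2, U=1) weight 1/96
  (X=2, Y=1, Z=1, W=0, U=1) weight 1/96
  (X=2, Y=1, Z=1, W=2, U=1) weight 1/96
  (X=3, Y=0, Z=0, W=1, U=0) weight 1/64
  (X=3, Y=0, Z=1, W=1, U=0) weight 1/64
  … 4 more
Group by W:
  weight(W=0) = 5/96
  weight(W=1) = 3/32
  weight(W=2) = 5/96
Total weight = 5/96 + 3/32 + 5/96 = 19/96
P(W=0 | obs) = 5/96 / 19/96 = 5/19
P(W=1 | obs) = 3/32 / 19/96 = 9/19
P(W=2 | obs) = 5/96 / 19/96 = 5/19

P(W=0) = 5/19, P(W=1) = 9/19, P(W=2) = 5/19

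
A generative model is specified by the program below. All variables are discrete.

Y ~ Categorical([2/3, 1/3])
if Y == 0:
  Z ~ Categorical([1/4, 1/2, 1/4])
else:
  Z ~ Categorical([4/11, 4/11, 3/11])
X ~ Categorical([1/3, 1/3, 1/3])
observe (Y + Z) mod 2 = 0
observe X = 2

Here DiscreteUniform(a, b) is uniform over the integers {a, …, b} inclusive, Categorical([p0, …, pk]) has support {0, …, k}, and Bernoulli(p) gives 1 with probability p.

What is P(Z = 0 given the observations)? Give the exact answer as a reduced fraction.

Enumerate traces; 3 have nonzero weight after conditioning:
  (Y=0, Z=0, X=2) weight 1/18
  (Y=0, Z=2, X=2) weight 1/18
  (Y=1, Z=1, X=2) weight 4/99
Group by Z:
  weight(Z=0) = 1/18
  weight(Z=1) = 4/99
  weight(Z=2) = 1/18
Total weight = 1/18 + 4/99 + 1/18 = 5/33
P(Z=0 | obs) = 1/18 / 5/33 = 11/30
P(Z=1 | obs) = 4/99 / 5/33 = 4/15
P(Z=2 | obs) = 1/18 / 5/33 = 11/30

P(Z = 0 | obs) = 11/30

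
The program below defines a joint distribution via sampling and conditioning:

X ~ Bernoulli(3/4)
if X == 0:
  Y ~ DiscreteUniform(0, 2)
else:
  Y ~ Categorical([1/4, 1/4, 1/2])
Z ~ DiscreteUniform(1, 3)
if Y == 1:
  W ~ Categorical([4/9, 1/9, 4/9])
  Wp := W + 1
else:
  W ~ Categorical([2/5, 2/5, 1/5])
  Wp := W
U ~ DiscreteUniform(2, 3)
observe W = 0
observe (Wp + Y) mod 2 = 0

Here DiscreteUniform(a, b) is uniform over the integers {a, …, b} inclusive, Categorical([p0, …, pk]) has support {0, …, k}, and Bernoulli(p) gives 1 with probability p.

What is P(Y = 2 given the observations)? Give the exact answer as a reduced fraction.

P(Y = 2 | obs) = 198/445

Enumerate traces; 36 have nonzero weight after conditioning:
  (X=0, Y=0, Z=1, W=0, U=2) weight 1/180
  (X=0, Y=0, Z=1, W=0, U=3) weight 1/180
  (X=0, Y=0, Z=2, W=0, U=2) weight 1/180
  (X=0, Y=0, Z=2, W=0, U=3) weight 1/180
  (X=0, Y=0, Z=3, W=0, U=2) weight 1/180
  (X=0, Y=0, Z=3, W=0, U=3) weight 1/180
  (X=0, Y=1, Z=1, W=0, U=2) weight 1/162
  (X=0, Y=1, Z=1, W=0, U=3) weight 1/162
  (X=0, Y=2, Z=1, W=0, U=2) weight 1/180
  … 27 more
Group by Y:
  weight(Y=0) = 13/120
  weight(Y=1) = 13/108
  weight(Y=2) = 11/60
Total weight = 13/120 + 13/108 + 11/60 = 89/216
P(Y=0 | obs) = 13/120 / 89/216 = 117/445
P(Y=1 | obs) = 13/108 / 89/216 = 26/89
P(Y=2 | obs) = 11/60 / 89/216 = 198/445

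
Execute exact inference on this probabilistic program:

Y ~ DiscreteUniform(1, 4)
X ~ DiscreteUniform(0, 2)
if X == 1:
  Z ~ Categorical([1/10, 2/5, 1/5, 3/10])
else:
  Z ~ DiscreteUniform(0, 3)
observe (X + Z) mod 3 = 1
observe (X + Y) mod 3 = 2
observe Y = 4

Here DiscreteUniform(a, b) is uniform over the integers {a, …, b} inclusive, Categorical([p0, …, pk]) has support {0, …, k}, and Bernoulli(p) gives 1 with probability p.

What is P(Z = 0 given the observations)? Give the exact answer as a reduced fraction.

Enumerate traces; 2 have nonzero weight after conditioning:
  (Y=4, X=1, Z=0) weight 1/120
  (Y=4, X=1, Z=3) weight 1/40
Group by Z:
  weight(Z=0) = 1/120
  weight(Z=3) = 1/40
Total weight = 1/120 + 1/40 = 1/30
P(Z=0 | obs) = 1/120 / 1/30 = 1/4
P(Z=3 | obs) = 1/40 / 1/30 = 3/4

P(Z = 0 | obs) = 1/4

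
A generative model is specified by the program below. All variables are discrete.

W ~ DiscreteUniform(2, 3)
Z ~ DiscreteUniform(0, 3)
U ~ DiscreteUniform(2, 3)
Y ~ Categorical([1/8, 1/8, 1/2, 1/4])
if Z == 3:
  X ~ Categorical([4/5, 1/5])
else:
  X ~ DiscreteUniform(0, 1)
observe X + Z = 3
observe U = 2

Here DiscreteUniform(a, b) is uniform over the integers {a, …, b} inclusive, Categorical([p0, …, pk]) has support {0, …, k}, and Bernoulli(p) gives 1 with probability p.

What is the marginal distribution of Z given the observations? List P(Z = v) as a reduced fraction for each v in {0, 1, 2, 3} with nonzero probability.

Enumerate traces; 16 have nonzero weight after conditioning:
  (W=2, Z=2, U=2, Y=0, X=1) weight 1/256
  (W=2, Z=2, U=2, Y=1, X=1) weight 1/256
  (W=2, Z=2, U=2, Y=2, X=1) weight 1/64
  (W=2, Z=2, U=2, Y=3, X=1) weight 1/128
  (W=2, Z=3, U=2, Y=0, X=0) weight 1/160
  (W=2, Z=3, U=2, Y=1, X=0) weight 1/160
  (W=2, Z=3, U=2, Y=2, X=0) weight 1/40
  (W=2, Z=3, U=2, Y=3, X=0) weight 1/80
  … 8 more
Group by Z:
  weight(Z=2) = 1/16
  weight(Z=3) = 1/10
Total weight = 1/16 + 1/10 = 13/80
P(Z=2 | obs) = 1/16 / 13/80 = 5/13
P(Z=3 | obs) = 1/10 / 13/80 = 8/13

P(Z=2) = 5/13, P(Z=3) = 8/13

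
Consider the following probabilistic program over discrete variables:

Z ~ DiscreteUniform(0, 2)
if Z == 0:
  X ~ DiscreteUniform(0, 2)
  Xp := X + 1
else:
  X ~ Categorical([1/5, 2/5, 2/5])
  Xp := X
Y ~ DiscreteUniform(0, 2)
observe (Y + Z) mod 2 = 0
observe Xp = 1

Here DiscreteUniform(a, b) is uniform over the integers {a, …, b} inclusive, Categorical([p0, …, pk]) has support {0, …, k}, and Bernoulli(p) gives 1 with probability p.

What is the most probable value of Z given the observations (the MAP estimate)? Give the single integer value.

Enumerate traces; 5 have nonzero weight after conditioning:
  (Z=0, X=0, Y=0) weight 1/27
  (Z=0, X=0, Y=2) weight 1/27
  (Z=1, X=1, Y=1) weight 2/45
  (Z=2, X=1, Y=0) weight 2/45
  (Z=2, X=1, Y=2) weight 2/45
Group by Z:
  weight(Z=0) = 2/27
  weight(Z=1) = 2/45
  weight(Z=2) = 4/45
Total weight = 2/27 + 2/45 + 4/45 = 28/135
P(Z=0 | obs) = 2/27 / 28/135 = 5/14
P(Z=1 | obs) = 2/45 / 28/135 = 3/14
P(Z=2 | obs) = 4/45 / 28/135 = 3/7
argmax = 2

argmax_v P(Z = v | obs) = 2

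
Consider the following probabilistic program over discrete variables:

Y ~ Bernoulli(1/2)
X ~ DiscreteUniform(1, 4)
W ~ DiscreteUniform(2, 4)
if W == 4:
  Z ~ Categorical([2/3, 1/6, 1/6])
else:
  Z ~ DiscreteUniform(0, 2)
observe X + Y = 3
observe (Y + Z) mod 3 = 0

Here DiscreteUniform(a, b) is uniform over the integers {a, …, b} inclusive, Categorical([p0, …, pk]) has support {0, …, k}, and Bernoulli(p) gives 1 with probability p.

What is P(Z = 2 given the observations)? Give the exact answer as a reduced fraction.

P(Z = 2 | obs) = 5/13

Enumerate traces; 6 have nonzero weight after conditioning:
  (Y=0, X=3, W=2, Z=0) weight 1/72
  (Y=0, X=3, W=3, Z=0) weight 1/72
  (Y=0, X=3, W=4, Z=0) weight 1/36
  (Y=1, X=2, W=2, Z=2) weight 1/72
  (Y=1, X=2, W=3, Z=2) weight 1/72
  (Y=1, X=2, W=4, Z=2) weight 1/144
Group by Z:
  weight(Z=0) = 1/18
  weight(Z=2) = 5/144
Total weight = 1/18 + 5/144 = 13/144
P(Z=0 | obs) = 1/18 / 13/144 = 8/13
P(Z=2 | obs) = 5/144 / 13/144 = 5/13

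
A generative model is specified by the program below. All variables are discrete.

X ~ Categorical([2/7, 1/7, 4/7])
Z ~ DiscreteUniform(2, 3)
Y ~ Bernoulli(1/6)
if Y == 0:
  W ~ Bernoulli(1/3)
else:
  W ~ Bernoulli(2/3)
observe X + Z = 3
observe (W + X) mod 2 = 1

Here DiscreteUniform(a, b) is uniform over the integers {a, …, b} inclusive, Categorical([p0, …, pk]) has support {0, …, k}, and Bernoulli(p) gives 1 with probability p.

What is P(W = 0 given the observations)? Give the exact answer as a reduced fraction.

P(W = 0 | obs) = 11/25

Enumerate traces; 4 have nonzero weight after conditioning:
  (X=0, Z=3, Y=0, W=1) weight 5/126
  (X=0, Z=3, Y=1, W=1) weight 1/63
  (X=1, Z=2, Y=0, W=0) weight 5/126
  (X=1, Z=2, Y=1, W=0) weight 1/252
Group by W:
  weight(W=0) = 11/252
  weight(W=1) = 1/18
Total weight = 11/252 + 1/18 = 25/252
P(W=0 | obs) = 11/252 / 25/252 = 11/25
P(W=1 | obs) = 1/18 / 25/252 = 14/25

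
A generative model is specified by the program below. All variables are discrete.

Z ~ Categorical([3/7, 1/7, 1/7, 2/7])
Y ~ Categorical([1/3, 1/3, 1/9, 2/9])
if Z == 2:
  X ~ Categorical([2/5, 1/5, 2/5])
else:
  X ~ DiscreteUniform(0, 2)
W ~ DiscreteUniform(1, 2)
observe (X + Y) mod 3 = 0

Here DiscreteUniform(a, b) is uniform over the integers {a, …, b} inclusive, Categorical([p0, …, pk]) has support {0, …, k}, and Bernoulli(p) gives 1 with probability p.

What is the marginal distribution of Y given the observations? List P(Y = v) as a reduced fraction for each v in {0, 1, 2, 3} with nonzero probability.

Enumerate traces; 32 have nonzero weight after conditioning:
  (Z=0, Y=0, X=0, W=1) weight 1/42
  (Z=0, Y=0, X=0, W=2) weight 1/42
  (Z=0, Y=1, X=2, W=1) weight 1/42
  (Z=0, Y=1, X=2, W=2) weight 1/42
  (Z=0, Y=2, X=1, W=1) weight 1/126
  (Z=0, Y=2, X=1, W=2) weight 1/126
  (Z=0, Y=3, X=0, W=1) weight 1/63
  (Z=0, Y=3, X=0, W=2) weight 1/63
  … 24 more
Group by Y:
  weight(Y=0) = 4/35
  weight(Y=1) = 4/35
  weight(Y=2) = 11/315
  weight(Y=3) = 8/105
Total weight = 4/35 + 4/35 + 11/315 + 8/105 = 107/315
P(Y=0 | obs) = 4/35 / 107/315 = 36/107
P(Y=1 | obs) = 4/35 / 107/315 = 36/107
P(Y=2 | obs) = 11/315 / 107/315 = 11/107
P(Y=3 | obs) = 8/105 / 107/315 = 24/107

P(Y=0) = 36/107, P(Y=1) = 36/107, P(Y=2) = 11/107, P(Y=3) = 24/107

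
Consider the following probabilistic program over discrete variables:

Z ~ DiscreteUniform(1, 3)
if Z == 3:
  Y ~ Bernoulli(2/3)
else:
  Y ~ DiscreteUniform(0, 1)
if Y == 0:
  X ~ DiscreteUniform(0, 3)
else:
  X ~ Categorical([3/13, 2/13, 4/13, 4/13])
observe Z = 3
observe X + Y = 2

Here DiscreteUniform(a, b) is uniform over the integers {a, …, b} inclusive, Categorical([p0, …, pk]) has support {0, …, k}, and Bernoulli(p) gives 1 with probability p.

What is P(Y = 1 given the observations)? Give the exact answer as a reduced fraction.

P(Y = 1 | obs) = 16/29

Enumerate traces; 2 have nonzero weight after conditioning:
  (Z=3, Y=0, X=2) weight 1/36
  (Z=3, Y=1, X=1) weight 4/117
Group by Y:
  weight(Y=0) = 1/36
  weight(Y=1) = 4/117
Total weight = 1/36 + 4/117 = 29/468
P(Y=0 | obs) = 1/36 / 29/468 = 13/29
P(Y=1 | obs) = 4/117 / 29/468 = 16/29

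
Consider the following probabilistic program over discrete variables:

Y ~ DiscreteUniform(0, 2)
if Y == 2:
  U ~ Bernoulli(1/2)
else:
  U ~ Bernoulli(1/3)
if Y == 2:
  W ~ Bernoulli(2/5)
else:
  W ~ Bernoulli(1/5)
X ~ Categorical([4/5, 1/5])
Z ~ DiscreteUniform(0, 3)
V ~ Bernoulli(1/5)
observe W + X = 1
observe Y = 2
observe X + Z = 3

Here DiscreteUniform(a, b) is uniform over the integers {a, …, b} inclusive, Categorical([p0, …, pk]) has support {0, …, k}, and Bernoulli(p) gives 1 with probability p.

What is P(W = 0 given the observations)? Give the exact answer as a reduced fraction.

P(W = 0 | obs) = 3/11

Enumerate traces; 8 have nonzero weight after conditioning:
  (Y=2, U=0, W=0, X=1, Z=2, V=0) weight 1/250
  (Y=2, U=0, W=0, X=1, Z=2, V=1) weight 1/1000
  (Y=2, U=0, W=1, X=0, Z=3, V=0) weight 4/375
  (Y=2, U=0, W=1, X=0, Z=3, V=1) weight 1/375
  (Y=2, U=1, W=0, X=1, Z=2, V=0) weight 1/250
  (Y=2, U=1, W=0, X=1, Z=2, V=1) weight 1/1000
  (Y=2, U=1, W=1, X=0, Z=3, V=0) weight 4/375
  (Y=2, U=1, W=1, X=0, Z=3, V=1) weight 1/375
Group by W:
  weight(W=0) = 1/100
  weight(W=1) = 2/75
Total weight = 1/100 + 2/75 = 11/300
P(W=0 | obs) = 1/100 / 11/300 = 3/11
P(W=1 | obs) = 2/75 / 11/300 = 8/11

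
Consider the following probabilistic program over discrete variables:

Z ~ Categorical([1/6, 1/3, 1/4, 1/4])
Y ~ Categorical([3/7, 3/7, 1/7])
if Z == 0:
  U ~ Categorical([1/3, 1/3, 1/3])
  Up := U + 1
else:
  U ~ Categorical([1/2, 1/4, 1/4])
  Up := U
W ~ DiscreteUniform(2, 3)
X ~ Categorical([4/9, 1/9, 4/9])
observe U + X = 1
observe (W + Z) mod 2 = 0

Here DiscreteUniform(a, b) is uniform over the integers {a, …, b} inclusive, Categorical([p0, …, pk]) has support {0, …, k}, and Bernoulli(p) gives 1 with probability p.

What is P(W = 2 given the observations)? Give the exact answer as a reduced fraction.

Enumerate traces; 24 have nonzero weight after conditioning:
  (Z=0, Y=0, U=0, W=2, X=1) weight 1/756
  (Z=0, Y=0, U=1, W=2, X=0) weight 1/189
  (Z=0, Y=1, U=0, W=2, X=1) weight 1/756
  (Z=0, Y=1, U=1, W=2, X=0) weight 1/189
  (Z=0, Y=2, U=0, W=2, X=1) weight 1/2268
  (Z=0, Y=2, U=1, W=2, X=0) weight 1/567
  (Z=1, Y=0, U=0, W=3, X=1) weight 1/252
  (Z=1, Y=0, U=1, W=3, X=0) weight 1/126
  … 16 more
Group by W:
  weight(W=2) = 47/1296
  weight(W=3) = 7/144
Total weight = 47/1296 + 7/144 = 55/648
P(W=2 | obs) = 47/1296 / 55/648 = 47/110
P(W=3 | obs) = 7/144 / 55/648 = 63/110

P(W = 2 | obs) = 47/110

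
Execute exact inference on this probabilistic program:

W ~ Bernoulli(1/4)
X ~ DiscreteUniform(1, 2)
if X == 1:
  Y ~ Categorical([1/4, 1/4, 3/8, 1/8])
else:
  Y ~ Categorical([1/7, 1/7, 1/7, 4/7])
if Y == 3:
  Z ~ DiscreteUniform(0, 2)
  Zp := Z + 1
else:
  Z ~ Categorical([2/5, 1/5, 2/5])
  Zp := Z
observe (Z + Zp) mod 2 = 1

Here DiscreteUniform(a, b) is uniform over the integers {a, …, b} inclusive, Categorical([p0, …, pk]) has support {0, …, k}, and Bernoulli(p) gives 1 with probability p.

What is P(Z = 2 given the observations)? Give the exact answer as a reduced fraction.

P(Z = 2 | obs) = 1/3

Enumerate traces; 12 have nonzero weight after conditioning:
  (W=0, X=1, Y=3, Z=0) weight 1/64
  (W=0, X=1, Y=3, Z=1) weight 1/64
  (W=0, X=1, Y=3, Z=2) weight 1/64
  (W=0, X=2, Y=3, Z=0) weight 1/14
  (W=0, X=2, Y=3, Z=1) weight 1/14
  (W=0, X=2, Y=3, Z=2) weight 1/14
  (W=1, X=1, Y=3, Z=0) weight 1/192
  (W=1, X=1, Y=3, Z=1) weight 1/192
  … 4 more
Group by Z:
  weight(Z=0) = 13/112
  weight(Z=1) = 13/112
  weight(Z=2) = 13/112
Total weight = 13/112 + 13/112 + 13/112 = 39/112
P(Z=0 | obs) = 13/112 / 39/112 = 1/3
P(Z=1 | obs) = 13/112 / 39/112 = 1/3
P(Z=2 | obs) = 13/112 / 39/112 = 1/3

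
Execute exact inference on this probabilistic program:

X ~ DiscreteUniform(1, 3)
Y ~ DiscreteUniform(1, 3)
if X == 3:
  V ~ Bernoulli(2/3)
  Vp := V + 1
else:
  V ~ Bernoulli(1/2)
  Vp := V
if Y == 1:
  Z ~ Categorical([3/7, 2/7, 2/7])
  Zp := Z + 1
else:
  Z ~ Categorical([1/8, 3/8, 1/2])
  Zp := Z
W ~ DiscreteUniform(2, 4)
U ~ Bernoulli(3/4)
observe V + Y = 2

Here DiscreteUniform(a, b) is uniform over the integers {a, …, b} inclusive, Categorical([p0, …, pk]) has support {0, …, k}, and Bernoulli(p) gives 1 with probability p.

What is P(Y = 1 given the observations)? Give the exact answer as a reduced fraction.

P(Y = 1 | obs) = 5/9

Enumerate traces; 108 have nonzero weight after conditioning:
  (X=1, Y=1, V=1, Z=0, W=2, U=0) weight 1/504
  (X=1, Y=1, V=1, Z=0, W=2, U=1) weight 1/168
  (X=1, Y=1, V=1, Z=0, W=3, U=0) weight 1/504
  (X=1, Y=1, V=1, Z=0, W=3, U=1) weight 1/168
  (X=1, Y=1, V=1, Z=0, W=4, U=0) weight 1/504
  (X=1, Y=1, V=1, Z=0, W=4, U=1) weight 1/168
  (X=1, Y=1, V=1, Z=1, W=2, U=0) weight 1/756
  (X=1, Y=1, V=1, Z=1, W=2, U=1) weight 1/252
  (X=1, Y=2, V=0, Z=0, W=2, U=0) weight 1/1728
  … 99 more
Group by Y:
  weight(Y=1) = 5/27
  weight(Y=2) = 4/27
Total weight = 5/27 + 4/27 = 1/3
P(Y=1 | obs) = 5/27 / 1/3 = 5/9
P(Y=2 | obs) = 4/27 / 1/3 = 4/9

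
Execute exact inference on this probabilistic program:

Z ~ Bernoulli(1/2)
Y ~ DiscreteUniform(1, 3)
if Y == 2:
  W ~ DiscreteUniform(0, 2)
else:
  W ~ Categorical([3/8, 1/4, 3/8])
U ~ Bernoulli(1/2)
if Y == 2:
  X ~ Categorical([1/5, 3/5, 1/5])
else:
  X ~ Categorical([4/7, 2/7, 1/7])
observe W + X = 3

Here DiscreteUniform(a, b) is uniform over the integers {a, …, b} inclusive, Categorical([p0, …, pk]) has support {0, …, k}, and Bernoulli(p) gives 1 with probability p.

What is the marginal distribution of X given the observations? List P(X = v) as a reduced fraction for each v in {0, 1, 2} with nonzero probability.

P(X=1) = 3/4, P(X=2) = 1/4

Enumerate traces; 24 have nonzero weight after conditioning:
  (Z=0, Y=1, W=1, U=0, X=2) weight 1/336
  (Z=0, Y=1, W=1, U=1, X=2) weight 1/336
  (Z=0, Y=1, W=2, U=0, X=1) weight 1/112
  (Z=0, Y=1, W=2, U=1, X=1) weight 1/112
  (Z=0, Y=2, W=1, U=0, X=2) weight 1/180
  (Z=0, Y=2, W=1, U=1, X=2) weight 1/180
  (Z=0, Y=2, W=2, U=0, X=1) weight 1/60
  (Z=0, Y=2, W=2, U=1, X=1) weight 1/60
  … 16 more
Group by X:
  weight(X=1) = 29/210
  weight(X=2) = 29/630
Total weight = 29/210 + 29/630 = 58/315
P(X=1 | obs) = 29/210 / 58/315 = 3/4
P(X=2 | obs) = 29/630 / 58/315 = 1/4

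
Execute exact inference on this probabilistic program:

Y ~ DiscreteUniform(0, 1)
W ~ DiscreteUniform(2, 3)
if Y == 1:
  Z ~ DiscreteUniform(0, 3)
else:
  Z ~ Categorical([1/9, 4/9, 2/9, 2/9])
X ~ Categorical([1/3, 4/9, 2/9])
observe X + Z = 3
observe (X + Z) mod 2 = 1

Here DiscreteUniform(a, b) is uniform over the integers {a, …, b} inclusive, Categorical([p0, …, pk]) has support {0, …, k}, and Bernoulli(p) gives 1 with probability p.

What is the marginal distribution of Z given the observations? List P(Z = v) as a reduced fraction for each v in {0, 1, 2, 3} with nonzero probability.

Enumerate traces; 12 have nonzero weight after conditioning:
  (Y=0, W=2, Z=1, X=2) weight 2/81
  (Y=0, W=2, Z=2, X=1) weight 2/81
  (Y=0, W=2, Z=3, X=0) weight 1/54
  (Y=0, W=3, Z=1, X=2) weight 2/81
  (Y=0, W=3, Z=2, X=1) weight 2/81
  (Y=0, W=3, Z=3, X=0) weight 1/54
  (Y=1, W=2, Z=1, X=2) weight 1/72
  (Y=1, W=2, Z=2, X=1) weight 1/36
  … 4 more
Group by Z:
  weight(Z=1) = 25/324
  weight(Z=2) = 17/162
  weight(Z=3) = 17/216
Total weight = 25/324 + 17/162 + 17/216 = 169/648
P(Z=1 | obs) = 25/324 / 169/648 = 50/169
P(Z=2 | obs) = 17/162 / 169/648 = 68/169
P(Z=3 | obs) = 17/216 / 169/648 = 51/169

P(Z=1) = 50/169, P(Z=2) = 68/169, P(Z=3) = 51/169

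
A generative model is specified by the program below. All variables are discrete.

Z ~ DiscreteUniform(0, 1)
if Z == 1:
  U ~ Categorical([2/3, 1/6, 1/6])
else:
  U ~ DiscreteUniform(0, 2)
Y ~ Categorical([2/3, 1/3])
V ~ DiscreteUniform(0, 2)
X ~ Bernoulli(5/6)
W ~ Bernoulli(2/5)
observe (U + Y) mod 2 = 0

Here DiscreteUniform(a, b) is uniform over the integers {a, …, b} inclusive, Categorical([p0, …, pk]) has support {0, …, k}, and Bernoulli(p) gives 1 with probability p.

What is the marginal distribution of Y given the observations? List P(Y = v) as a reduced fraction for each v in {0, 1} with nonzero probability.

P(Y=0) = 6/7, P(Y=1) = 1/7

Enumerate traces; 72 have nonzero weight after conditioning:
  (Z=0, U=0, Y=0, V=0, X=0, W=0) weight 1/270
  (Z=0, U=0, Y=0, V=0, X=0, W=1) weight 1/405
  (Z=0, U=0, Y=0, V=0, X=1, W=0) weight 1/54
  (Z=0, U=0, Y=0, V=0, X=1, W=1) weight 1/81
  (Z=0, U=0, Y=0, V=1, X=0, W=0) weight 1/270
  (Z=0, U=0, Y=0, V=1, X=0, W=1) weight 1/405
  (Z=0, U=0, Y=0, V=1, X=1, W=0) weight 1/54
  (Z=0, U=0, Y=0, V=1, X=1, W=1) weight 1/81
  (Z=0, U=1, Y=1, V=0, X=0, W=0) weight 1/540
  … 63 more
Group by Y:
  weight(Y=0) = 1/2
  weight(Y=1) = 1/12
Total weight = 1/2 + 1/12 = 7/12
P(Y=0 | obs) = 1/2 / 7/12 = 6/7
P(Y=1 | obs) = 1/12 / 7/12 = 1/7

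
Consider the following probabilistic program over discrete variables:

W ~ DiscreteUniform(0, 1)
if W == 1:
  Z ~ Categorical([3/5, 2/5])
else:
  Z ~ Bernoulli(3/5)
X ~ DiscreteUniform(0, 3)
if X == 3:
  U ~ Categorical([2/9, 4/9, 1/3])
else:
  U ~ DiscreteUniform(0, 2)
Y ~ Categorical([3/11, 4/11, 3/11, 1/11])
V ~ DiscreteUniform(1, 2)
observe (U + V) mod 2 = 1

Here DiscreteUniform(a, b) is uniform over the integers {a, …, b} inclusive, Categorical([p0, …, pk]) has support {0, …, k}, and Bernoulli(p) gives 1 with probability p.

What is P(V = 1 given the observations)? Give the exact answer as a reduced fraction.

P(V = 1 | obs) = 23/36

Enumerate traces; 192 have nonzero weight after conditioning:
  (W=0, Z=0, X=0, U=0, Y=0, V=1) weight 1/440
  (W=0, Z=0, X=0, U=0, Y=1, V=1) weight 1/330
  (W=0, Z=0, X=0, U=0, Y=2, V=1) weight 1/440
  (W=0, Z=0, X=0, U=0, Y=3, V=1) weight 1/1320
  (W=0, Z=0, X=0, U=1, Y=0, V=2) weight 1/440
  (W=0, Z=0, X=0, U=1, Y=1, V=2) weight 1/330
  (W=0, Z=0, X=0, U=1, Y=2, V=2) weight 1/440
  (W=0, Z=0, X=0, U=1, Y=3, V=2) weight 1/1320
  … 184 more
Group by V:
  weight(V=1) = 23/72
  weight(V=2) = 13/72
Total weight = 23/72 + 13/72 = 1/2
P(V=1 | obs) = 23/72 / 1/2 = 23/36
P(V=2 | obs) = 13/72 / 1/2 = 13/36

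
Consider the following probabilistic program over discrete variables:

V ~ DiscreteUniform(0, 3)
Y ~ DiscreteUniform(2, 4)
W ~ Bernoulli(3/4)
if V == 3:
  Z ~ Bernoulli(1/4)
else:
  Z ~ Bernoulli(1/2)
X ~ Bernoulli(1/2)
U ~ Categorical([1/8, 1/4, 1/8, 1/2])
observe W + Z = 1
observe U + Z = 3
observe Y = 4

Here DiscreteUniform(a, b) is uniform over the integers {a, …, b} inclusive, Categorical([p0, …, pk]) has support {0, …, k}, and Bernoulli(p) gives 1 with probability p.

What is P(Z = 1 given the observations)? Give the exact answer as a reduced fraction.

Enumerate traces; 16 have nonzero weight after conditioning:
  (V=0, Y=4, W=0, Z=1, X=0, U=2) weight 1/1536
  (V=0, Y=4, W=0, Z=1, X=1, U=2) weight 1/1536
  (V=0, Y=4, W=1, Z=0, X=0, U=3) weight 1/128
  (V=0, Y=4, W=1, Z=0, X=1, U=3) weight 1/128
  (V=1, Y=4, W=0, Z=1, X=0, U=2) weight 1/1536
  (V=1, Y=4, W=0, Z=1, X=1, U=2) weight 1/1536
  (V=1, Y=4, W=1, Z=0, X=0, U=3) weight 1/128
  (V=1, Y=4, W=1, Z=0, X=1, U=3) weight 1/128
  … 8 more
Group by Z:
  weight(Z=0) = 9/128
  weight(Z=1) = 7/1536
Total weight = 9/128 + 7/1536 = 115/1536
P(Z=0 | obs) = 9/128 / 115/1536 = 108/115
P(Z=1 | obs) = 7/1536 / 115/1536 = 7/115

P(Z = 1 | obs) = 7/115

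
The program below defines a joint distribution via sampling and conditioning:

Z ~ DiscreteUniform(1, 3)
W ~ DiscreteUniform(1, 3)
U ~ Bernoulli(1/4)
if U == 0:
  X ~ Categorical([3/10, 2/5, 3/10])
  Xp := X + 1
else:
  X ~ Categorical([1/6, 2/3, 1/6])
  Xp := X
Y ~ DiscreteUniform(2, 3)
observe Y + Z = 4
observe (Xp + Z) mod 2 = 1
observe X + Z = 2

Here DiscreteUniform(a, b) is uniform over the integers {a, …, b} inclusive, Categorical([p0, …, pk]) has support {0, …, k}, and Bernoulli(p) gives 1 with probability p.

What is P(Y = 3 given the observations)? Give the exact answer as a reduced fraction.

P(Y = 3 | obs) = 4/7

Enumerate traces; 6 have nonzero weight after conditioning:
  (Z=1, W=1, U=0, X=1, Y=3) weight 1/60
  (Z=1, W=2, U=0, X=1, Y=3) weight 1/60
  (Z=1, W=3, U=0, X=1, Y=3) weight 1/60
  (Z=2, W=1, U=0, X=0, Y=2) weight 1/80
  (Z=2, W=2, U=0, X=0, Y=2) weight 1/80
  (Z=2, W=3, U=0, X=0, Y=2) weight 1/80
Group by Y:
  weight(Y=2) = 3/80
  weight(Y=3) = 1/20
Total weight = 3/80 + 1/20 = 7/80
P(Y=2 | obs) = 3/80 / 7/80 = 3/7
P(Y=3 | obs) = 1/20 / 7/80 = 4/7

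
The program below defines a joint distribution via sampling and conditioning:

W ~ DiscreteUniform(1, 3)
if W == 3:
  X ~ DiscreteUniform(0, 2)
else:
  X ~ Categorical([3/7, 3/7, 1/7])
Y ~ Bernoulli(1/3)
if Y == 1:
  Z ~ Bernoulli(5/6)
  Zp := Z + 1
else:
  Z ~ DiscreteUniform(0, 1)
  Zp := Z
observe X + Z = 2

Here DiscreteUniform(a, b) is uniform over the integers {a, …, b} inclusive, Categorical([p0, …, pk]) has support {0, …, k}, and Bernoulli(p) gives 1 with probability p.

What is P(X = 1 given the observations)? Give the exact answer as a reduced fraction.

Enumerate traces; 12 have nonzero weight after conditioning:
  (W=1, X=1, Y=0, Z=1) weight 1/21
  (W=1, X=1, Y=1, Z=1) weight 5/126
  (W=1, X=2, Y=0, Z=0) weight 1/63
  (W=1, X=2, Y=1, Z=0) weight 1/378
  (W=2, X=1, Y=0, Z=1) weight 1/21
  (W=2, X=1, Y=1, Z=1) weight 5/126
  (W=2, X=2, Y=0, Z=0) weight 1/63
  (W=2, X=2, Y=1, Z=0) weight 1/378
  … 4 more
Group by X:
  weight(X=1) = 275/1134
  weight(X=2) = 13/162
Total weight = 275/1134 + 13/162 = 61/189
P(X=1 | obs) = 275/1134 / 61/189 = 275/366
P(X=2 | obs) = 13/162 / 61/189 = 91/366

P(X = 1 | obs) = 275/366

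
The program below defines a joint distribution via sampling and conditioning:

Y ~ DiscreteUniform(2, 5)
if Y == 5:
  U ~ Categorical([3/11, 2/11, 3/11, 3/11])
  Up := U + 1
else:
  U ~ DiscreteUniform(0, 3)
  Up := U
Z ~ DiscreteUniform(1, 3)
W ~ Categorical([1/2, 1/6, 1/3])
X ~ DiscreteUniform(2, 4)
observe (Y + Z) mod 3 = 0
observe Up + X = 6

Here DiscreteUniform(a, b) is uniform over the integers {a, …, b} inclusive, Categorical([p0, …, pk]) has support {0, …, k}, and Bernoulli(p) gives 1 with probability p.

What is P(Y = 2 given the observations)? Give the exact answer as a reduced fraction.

P(Y = 2 | obs) = 11/49

Enumerate traces; 27 have nonzero weight after conditioning:
  (Y=2, U=2, Z=1, W=0, X=4) weight 1/288
  (Y=2, U=2, Z=1, W=1, X=4) weight 1/864
  (Y=2, U=2, Z=1, W=2, X=4) weight 1/432
  (Y=2, U=3, Z=1, W=0, X=3) weight 1/288
  (Y=2, U=3, Z=1, W=1, X=3) weight 1/864
  (Y=2, U=3, Z=1, W=2, X=3) weight 1/432
  (Y=3, U=2, Z=3, W=0, X=4) weight 1/288
  (Y=3, U=2, Z=3, W=1, X=4) weight 1/864
  (Y=4, U=2, Z=2, W=0, X=4) weight 1/288
  (Y=5, U=1, Z=1, W=0, X=4) weight 1/396
  … 17 more
Group by Y:
  weight(Y=2) = 1/72
  weight(Y=3) = 1/72
  weight(Y=4) = 1/72
  weight(Y=5) = 2/99
Total weight = 1/72 + 1/72 + 1/72 + 2/99 = 49/792
P(Y=2 | obs) = 1/72 / 49/792 = 11/49
P(Y=3 | obs) = 1/72 / 49/792 = 11/49
P(Y=4 | obs) = 1/72 / 49/792 = 11/49
P(Y=5 | obs) = 2/99 / 49/792 = 16/49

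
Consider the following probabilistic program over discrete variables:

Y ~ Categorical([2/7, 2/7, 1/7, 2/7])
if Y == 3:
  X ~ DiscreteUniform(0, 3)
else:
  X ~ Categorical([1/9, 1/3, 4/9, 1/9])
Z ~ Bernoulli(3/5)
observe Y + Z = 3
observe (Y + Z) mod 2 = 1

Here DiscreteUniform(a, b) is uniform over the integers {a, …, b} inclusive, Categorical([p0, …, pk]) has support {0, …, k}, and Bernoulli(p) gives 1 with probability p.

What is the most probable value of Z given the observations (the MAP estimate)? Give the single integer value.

argmax_v P(Z = v | obs) = 0

Enumerate traces; 8 have nonzero weight after conditioning:
  (Y=2, X=0, Z=1) weight 1/105
  (Y=2, X=1, Z=1) weight 1/35
  (Y=2, X=2, Z=1) weight 4/105
  (Y=2, X=3, Z=1) weight 1/105
  (Y=3, X=0, Z=0) weight 1/35
  (Y=3, X=1, Z=0) weight 1/35
  (Y=3, X=2, Z=0) weight 1/35
  (Y=3, X=3, Z=0) weight 1/35
Group by Z:
  weight(Z=0) = 4/35
  weight(Z=1) = 3/35
Total weight = 4/35 + 3/35 = 1/5
P(Z=0 | obs) = 4/35 / 1/5 = 4/7
P(Z=1 | obs) = 3/35 / 1/5 = 3/7
argmax = 0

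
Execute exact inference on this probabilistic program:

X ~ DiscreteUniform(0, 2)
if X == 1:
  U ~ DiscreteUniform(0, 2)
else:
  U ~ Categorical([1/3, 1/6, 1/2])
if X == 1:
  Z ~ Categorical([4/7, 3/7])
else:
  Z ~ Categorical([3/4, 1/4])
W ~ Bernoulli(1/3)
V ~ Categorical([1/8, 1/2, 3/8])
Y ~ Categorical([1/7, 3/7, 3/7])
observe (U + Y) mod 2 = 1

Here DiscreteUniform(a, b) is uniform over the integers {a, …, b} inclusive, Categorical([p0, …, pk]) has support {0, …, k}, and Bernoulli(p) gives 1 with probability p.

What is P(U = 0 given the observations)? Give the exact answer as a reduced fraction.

Enumerate traces; 144 have nonzero weight after conditioning:
  (X=0, U=0, Z=0, W=0, V=0, Y=1) weight 1/336
  (X=0, U=0, Z=0, W=0, V=1, Y=1) weight 1/84
  (X=0, U=0, Z=0, W=0, V=2, Y=1) weight 1/112
  (X=0, U=0, Z=0, W=1, V=0, Y=1) weight 1/672
  (X=0, U=0, Z=0, W=1, V=1, Y=1) weight 1/168
  (X=0, U=0, Z=0, W=1, V=2, Y=1) weight 1/224
  (X=0, U=0, Z=1, W=0, V=0, Y=1) weight 1/1008
  (X=0, U=0, Z=1, W=0, V=1, Y=1) weight 1/252
  (X=0, U=1, Z=0, W=0, V=0, Y=0) weight 1/2016
  (X=0, U=2, Z=0, W=0, V=0, Y=1) weight 1/224
  … 134 more
Group by U:
  weight(U=0) = 1/7
  weight(U=1) = 8/63
  weight(U=2) = 4/21
Total weight = 1/7 + 8/63 + 4/21 = 29/63
P(U=0 | obs) = 1/7 / 29/63 = 9/29
P(U=1 | obs) = 8/63 / 29/63 = 8/29
P(U=2 | obs) = 4/21 / 29/63 = 12/29

P(U = 0 | obs) = 9/29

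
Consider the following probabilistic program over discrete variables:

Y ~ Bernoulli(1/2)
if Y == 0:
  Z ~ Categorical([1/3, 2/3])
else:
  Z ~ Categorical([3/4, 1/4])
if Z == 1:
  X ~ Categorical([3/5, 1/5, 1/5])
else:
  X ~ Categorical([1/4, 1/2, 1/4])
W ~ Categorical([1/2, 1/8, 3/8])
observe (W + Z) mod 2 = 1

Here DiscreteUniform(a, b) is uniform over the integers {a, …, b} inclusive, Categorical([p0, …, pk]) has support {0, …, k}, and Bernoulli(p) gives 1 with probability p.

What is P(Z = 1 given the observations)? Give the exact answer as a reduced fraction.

P(Z = 1 | obs) = 77/90

Enumerate traces; 18 have nonzero weight after conditioning:
  (Y=0, Z=0, X=0, W=1) weight 1/192
  (Y=0, Z=0, X=1, W=1) weight 1/96
  (Y=0, Z=0, X=2, W=1) weight 1/192
  (Y=0, Z=1, X=0, W=0) weight 1/10
  (Y=0, Z=1, X=0, W=2) weight 3/40
  (Y=0, Z=1, X=1, W=0) weight 1/30
  (Y=0, Z=1, X=1, W=2) weight 1/40
  (Y=0, Z=1, X=2, W=0) weight 1/30
  … 10 more
Group by Z:
  weight(Z=0) = 13/192
  weight(Z=1) = 77/192
Total weight = 13/192 + 77/192 = 15/32
P(Z=0 | obs) = 13/192 / 15/32 = 13/90
P(Z=1 | obs) = 77/192 / 15/32 = 77/90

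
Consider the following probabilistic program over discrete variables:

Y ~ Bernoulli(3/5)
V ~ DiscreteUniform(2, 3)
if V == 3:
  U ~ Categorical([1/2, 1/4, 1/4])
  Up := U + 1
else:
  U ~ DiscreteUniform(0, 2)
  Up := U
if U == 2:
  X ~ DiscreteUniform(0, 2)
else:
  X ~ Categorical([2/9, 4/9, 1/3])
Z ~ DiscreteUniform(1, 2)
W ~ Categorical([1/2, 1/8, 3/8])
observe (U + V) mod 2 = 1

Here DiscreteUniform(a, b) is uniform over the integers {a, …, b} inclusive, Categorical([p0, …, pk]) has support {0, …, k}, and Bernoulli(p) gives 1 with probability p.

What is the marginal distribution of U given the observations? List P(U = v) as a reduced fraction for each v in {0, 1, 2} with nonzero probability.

P(U=0) = 6/13, P(U=1) = 4/13, P(U=2) = 3/13

Enumerate traces; 108 have nonzero weight after conditioning:
  (Y=0, V=2, U=1, X=0, Z=1, W=0) weight 1/270
  (Y=0, V=2, U=1, X=0, Z=1, W=1) weight 1/1080
  (Y=0, V=2, U=1, X=0, Z=1, W=2) weight 1/360
  (Y=0, V=2, U=1, X=0, Z=2, W=0) weight 1/270
  (Y=0, V=2, U=1, X=0, Z=2, W=1) weight 1/1080
  (Y=0, V=2, U=1, X=0, Z=2, W=2) weight 1/360
  (Y=0, V=2, U=1, X=1, Z=1, W=0) weight 1/135
  (Y=0, V=2, U=1, X=1, Z=1, W=1) weight 1/540
  (Y=0, V=3, U=0, X=0, Z=1, W=0) weight 1/180
  (Y=0, V=3, U=2, X=0, Z=1, W=0) weight 1/240
  … 98 more
Group by U:
  weight(U=0) = 1/4
  weight(U=1) = 1/6
  weight(U=2) = 1/8
Total weight = 1/4 + 1/6 + 1/8 = 13/24
P(U=0 | obs) = 1/4 / 13/24 = 6/13
P(U=1 | obs) = 1/6 / 13/24 = 4/13
P(U=2 | obs) = 1/8 / 13/24 = 3/13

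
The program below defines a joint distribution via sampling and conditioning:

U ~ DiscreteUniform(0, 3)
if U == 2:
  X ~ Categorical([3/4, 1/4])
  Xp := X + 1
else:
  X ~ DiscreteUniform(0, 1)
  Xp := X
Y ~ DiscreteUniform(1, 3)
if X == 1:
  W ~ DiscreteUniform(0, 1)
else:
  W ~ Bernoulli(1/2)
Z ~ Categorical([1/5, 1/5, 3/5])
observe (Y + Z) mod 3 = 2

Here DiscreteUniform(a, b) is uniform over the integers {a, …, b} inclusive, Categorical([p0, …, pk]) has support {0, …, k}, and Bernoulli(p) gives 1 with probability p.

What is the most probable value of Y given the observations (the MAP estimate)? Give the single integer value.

argmax_v P(Y = v | obs) = 3

Enumerate traces; 48 have nonzero weight after conditioning:
  (U=0, X=0, Y=1, W=0, Z=1) weight 1/240
  (U=0, X=0, Y=1, W=1, Z=1) weight 1/240
  (U=0, X=0, Y=2, W=0, Z=0) weight 1/240
  (U=0, X=0, Y=2, W=1, Z=0) weight 1/240
  (U=0, X=0, Y=3, W=0, Z=2) weight 1/80
  (U=0, X=0, Y=3, W=1, Z=2) weight 1/80
  (U=0, X=1, Y=1, W=0, Z=1) weight 1/240
  (U=0, X=1, Y=1, W=1, Z=1) weight 1/240
  … 40 more
Group by Y:
  weight(Y=1) = 1/15
  weight(Y=2) = 1/15
  weight(Y=3) = 1/5
Total weight = 1/15 + 1/15 + 1/5 = 1/3
P(Y=1 | obs) = 1/15 / 1/3 = 1/5
P(Y=2 | obs) = 1/15 / 1/3 = 1/5
P(Y=3 | obs) = 1/5 / 1/3 = 3/5
argmax = 3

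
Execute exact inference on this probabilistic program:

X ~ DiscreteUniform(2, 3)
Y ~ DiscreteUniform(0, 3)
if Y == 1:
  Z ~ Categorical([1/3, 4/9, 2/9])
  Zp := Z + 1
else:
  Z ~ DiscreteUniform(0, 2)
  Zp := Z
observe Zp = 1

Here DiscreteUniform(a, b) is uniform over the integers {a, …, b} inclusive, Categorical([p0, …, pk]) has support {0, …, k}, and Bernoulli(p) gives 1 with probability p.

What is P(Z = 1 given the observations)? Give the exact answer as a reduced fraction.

P(Z = 1 | obs) = 3/4

Enumerate traces; 8 have nonzero weight after conditioning:
  (X=2, Y=0, Z=1) weight 1/24
  (X=2, Y=1, Z=0) weight 1/24
  (X=2, Y=2, Z=1) weight 1/24
  (X=2, Y=3, Z=1) weight 1/24
  (X=3, Y=0, Z=1) weight 1/24
  (X=3, Y=1, Z=0) weight 1/24
  (X=3, Y=2, Z=1) weight 1/24
  (X=3, Y=3, Z=1) weight 1/24
Group by Z:
  weight(Z=0) = 1/12
  weight(Z=1) = 1/4
Total weight = 1/12 + 1/4 = 1/3
P(Z=0 | obs) = 1/12 / 1/3 = 1/4
P(Z=1 | obs) = 1/4 / 1/3 = 3/4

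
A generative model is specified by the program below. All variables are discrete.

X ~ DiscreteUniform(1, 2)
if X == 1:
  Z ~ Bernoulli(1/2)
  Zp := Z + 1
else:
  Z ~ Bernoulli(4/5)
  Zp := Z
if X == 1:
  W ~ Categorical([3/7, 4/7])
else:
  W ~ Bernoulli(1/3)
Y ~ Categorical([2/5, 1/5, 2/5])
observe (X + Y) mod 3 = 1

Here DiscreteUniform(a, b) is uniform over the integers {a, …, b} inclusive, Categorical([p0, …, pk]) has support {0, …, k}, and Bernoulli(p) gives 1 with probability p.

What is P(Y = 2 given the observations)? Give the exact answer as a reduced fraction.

Enumerate traces; 8 have nonzero weight after conditioning:
  (X=1, Z=0, W=0, Y=0) weight 3/70
  (X=1, Z=0, W=1, Y=0) weight 2/35
  (X=1, Z=1, W=0, Y=0) weight 3/70
  (X=1, Z=1, W=1, Y=0) weight 2/35
  (X=2, Z=0, W=0, Y=2) weight 2/75
  (X=2, Z=0, W=1, Y=2) weight 1/75
  (X=2, Z=1, W=0, Y=2) weight 8/75
  (X=2, Z=1, W=1, Y=2) weight 4/75
Group by Y:
  weight(Y=0) = 1/5
  weight(Y=2) = 1/5
Total weight = 1/5 + 1/5 = 2/5
P(Y=0 | obs) = 1/5 / 2/5 = 1/2
P(Y=2 | obs) = 1/5 / 2/5 = 1/2

P(Y = 2 | obs) = 1/2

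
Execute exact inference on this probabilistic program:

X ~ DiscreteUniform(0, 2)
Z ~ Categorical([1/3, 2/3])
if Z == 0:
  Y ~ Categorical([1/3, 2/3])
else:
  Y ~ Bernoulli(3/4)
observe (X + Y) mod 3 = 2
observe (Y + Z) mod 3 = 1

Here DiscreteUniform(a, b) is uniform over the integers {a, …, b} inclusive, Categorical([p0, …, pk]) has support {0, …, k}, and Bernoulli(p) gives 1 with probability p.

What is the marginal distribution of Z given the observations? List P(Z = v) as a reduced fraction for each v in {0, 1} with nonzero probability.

Enumerate traces; 2 have nonzero weight after conditioning:
  (X=1, Z=0, Y=1) weight 2/27
  (X=2, Z=1, Y=0) weight 1/18
Group by Z:
  weight(Z=0) = 2/27
  weight(Z=1) = 1/18
Total weight = 2/27 + 1/18 = 7/54
P(Z=0 | obs) = 2/27 / 7/54 = 4/7
P(Z=1 | obs) = 1/18 / 7/54 = 3/7

P(Z=0) = 4/7, P(Z=1) = 3/7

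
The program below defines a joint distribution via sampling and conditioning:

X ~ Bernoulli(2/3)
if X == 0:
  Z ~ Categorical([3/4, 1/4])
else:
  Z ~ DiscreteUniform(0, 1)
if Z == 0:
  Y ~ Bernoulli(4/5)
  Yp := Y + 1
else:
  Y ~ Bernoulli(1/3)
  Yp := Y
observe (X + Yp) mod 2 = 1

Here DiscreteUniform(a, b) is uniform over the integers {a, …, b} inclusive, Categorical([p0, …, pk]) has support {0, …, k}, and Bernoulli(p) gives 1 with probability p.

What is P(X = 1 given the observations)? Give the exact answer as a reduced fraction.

P(X = 1 | obs) = 44/51

Enumerate traces; 4 have nonzero weight after conditioning:
  (X=0, Z=0, Y=0) weight 1/20
  (X=0, Z=1, Y=1) weight 1/36
  (X=1, Z=0, Y=1) weight 4/15
  (X=1, Z=1, Y=0) weight 2/9
Group by X:
  weight(X=0) = 7/90
  weight(X=1) = 22/45
Total weight = 7/90 + 22/45 = 17/30
P(X=0 | obs) = 7/90 / 17/30 = 7/51
P(X=1 | obs) = 22/45 / 17/30 = 44/51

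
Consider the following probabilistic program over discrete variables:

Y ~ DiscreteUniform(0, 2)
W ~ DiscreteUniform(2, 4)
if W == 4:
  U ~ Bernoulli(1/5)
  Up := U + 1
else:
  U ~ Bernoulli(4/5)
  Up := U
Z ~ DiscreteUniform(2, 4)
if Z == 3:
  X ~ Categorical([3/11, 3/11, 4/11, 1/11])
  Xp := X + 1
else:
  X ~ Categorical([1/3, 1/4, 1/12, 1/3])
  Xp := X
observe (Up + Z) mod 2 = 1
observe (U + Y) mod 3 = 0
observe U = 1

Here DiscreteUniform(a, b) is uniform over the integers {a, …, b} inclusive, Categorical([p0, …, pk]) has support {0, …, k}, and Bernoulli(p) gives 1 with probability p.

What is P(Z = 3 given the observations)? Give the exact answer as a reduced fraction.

Enumerate traces; 20 have nonzero weight after conditioning:
  (Y=2, W=2, U=1, Z=2, X=0) weight 4/405
  (Y=2, W=2, U=1, Z=2, X=1) weight 1/135
  (Y=2, W=2, U=1, Z=2, X=2) weight 1/405
  (Y=2, W=2, U=1, Z=2, X=3) weight 4/405
  (Y=2, W=2, U=1, Z=4, X=0) weight 4/405
  (Y=2, W=2, U=1, Z=4, X=1) weight 1/135
  (Y=2, W=2, U=1, Z=4, X=2) weight 1/405
  (Y=2, W=2, U=1, Z=4, X=3) weight 4/405
  (Y=2, W=4, U=1, Z=3, X=0) weight 1/495
  … 11 more
Group by Z:
  weight(Z=2) = 8/135
  weight(Z=3) = 1/135
  weight(Z=4) = 8/135
Total weight = 8/135 + 1/135 + 8/135 = 17/135
P(Z=2 | obs) = 8/135 / 17/135 = 8/17
P(Z=3 | obs) = 1/135 / 17/135 = 1/17
P(Z=4 | obs) = 8/135 / 17/135 = 8/17

P(Z = 3 | obs) = 1/17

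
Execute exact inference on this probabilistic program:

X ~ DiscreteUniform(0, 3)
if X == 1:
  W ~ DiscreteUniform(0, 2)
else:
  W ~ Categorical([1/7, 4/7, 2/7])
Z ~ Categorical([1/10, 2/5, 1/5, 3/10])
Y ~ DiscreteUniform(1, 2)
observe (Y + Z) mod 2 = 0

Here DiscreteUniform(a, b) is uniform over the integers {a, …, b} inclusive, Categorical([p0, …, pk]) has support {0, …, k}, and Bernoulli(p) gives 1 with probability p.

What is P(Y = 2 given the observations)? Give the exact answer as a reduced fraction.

P(Y = 2 | obs) = 3/10

Enumerate traces; 48 have nonzero weight after conditioning:
  (X=0, W=0, Z=0, Y=2) weight 1/560
  (X=0, W=0, Z=1, Y=1) weight 1/140
  (X=0, W=0, Z=2, Y=2) weight 1/280
  (X=0, W=0, Z=3, Y=1) weight 3/560
  (X=0, W=1, Z=0, Y=2) weight 1/140
  (X=0, W=1, Z=1, Y=1) weight 1/35
  (X=0, W=1, Z=2, Y=2) weight 1/70
  (X=0, W=1, Z=3, Y=1) weight 3/140
  … 40 more
Group by Y:
  weight(Y=1) = 7/20
  weight(Y=2) = 3/20
Total weight = 7/20 + 3/20 = 1/2
P(Y=1 | obs) = 7/20 / 1/2 = 7/10
P(Y=2 | obs) = 3/20 / 1/2 = 3/10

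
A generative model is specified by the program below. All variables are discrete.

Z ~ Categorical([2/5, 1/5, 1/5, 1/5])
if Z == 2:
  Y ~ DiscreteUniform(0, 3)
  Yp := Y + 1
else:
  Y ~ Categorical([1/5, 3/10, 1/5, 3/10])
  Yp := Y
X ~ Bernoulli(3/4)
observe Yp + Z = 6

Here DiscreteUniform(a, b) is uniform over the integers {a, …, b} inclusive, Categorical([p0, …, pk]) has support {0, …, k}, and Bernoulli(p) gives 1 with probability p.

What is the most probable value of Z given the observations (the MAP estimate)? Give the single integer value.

argmax_v P(Z = v | obs) = 3

Enumerate traces; 4 have nonzero weight after conditioning:
  (Z=2, Y=3, X=0) weight 1/80
  (Z=2, Y=3, X=1) weight 3/80
  (Z=3, Y=3, X=0) weight 3/200
  (Z=3, Y=3, X=1) weight 9/200
Group by Z:
  weight(Z=2) = 1/20
  weight(Z=3) = 3/50
Total weight = 1/20 + 3/50 = 11/100
P(Z=2 | obs) = 1/20 / 11/100 = 5/11
P(Z=3 | obs) = 3/50 / 11/100 = 6/11
argmax = 3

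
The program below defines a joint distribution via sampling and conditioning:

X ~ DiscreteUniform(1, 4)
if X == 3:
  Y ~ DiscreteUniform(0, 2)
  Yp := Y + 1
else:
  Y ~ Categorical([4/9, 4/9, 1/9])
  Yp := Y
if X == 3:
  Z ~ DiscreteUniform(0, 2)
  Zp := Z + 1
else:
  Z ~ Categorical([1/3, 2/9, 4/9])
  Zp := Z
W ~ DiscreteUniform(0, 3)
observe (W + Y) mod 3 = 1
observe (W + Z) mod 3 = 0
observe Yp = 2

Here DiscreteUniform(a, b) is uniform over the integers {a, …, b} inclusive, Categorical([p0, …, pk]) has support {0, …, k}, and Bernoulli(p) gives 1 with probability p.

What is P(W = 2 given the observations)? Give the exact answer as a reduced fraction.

P(W = 2 | obs) = 1/4

Enumerate traces; 5 have nonzero weight after conditioning:
  (X=1, Y=2, Z=1, W=2) weight 1/648
  (X=2, Y=2, Z=1, W=2) weight 1/648
  (X=3, Y=1, Z=0, W=0) weight 1/144
  (X=3, Y=1, Z=0, W=3) weight 1/144
  (X=4, Y=2, Z=1, W=2) weight 1/648
Group by W:
  weight(W=0) = 1/144
  weight(W=2) = 1/216
  weight(W=3) = 1/144
Total weight = 1/144 + 1/216 + 1/144 = 1/54
P(W=0 | obs) = 1/144 / 1/54 = 3/8
P(W=2 | obs) = 1/216 / 1/54 = 1/4
P(W=3 | obs) = 1/144 / 1/54 = 3/8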